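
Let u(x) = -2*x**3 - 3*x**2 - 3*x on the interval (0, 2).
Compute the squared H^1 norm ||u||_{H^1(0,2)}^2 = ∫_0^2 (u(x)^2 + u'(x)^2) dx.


||u||_{H^1}^2 = 43118/35

The H^1 norm (squared) on an interval (0, L) is
  ||u||_{H^1}^2 = ∫_0^L u(x)^2 dx + ∫_0^L u'(x)^2 dx.
Compute u'(x) = -6*x**2 - 6*x - 3.
Then u(x)^2 = 4*x**6 + 12*x**5 + 21*x**4 + 18*x**3 + 9*x**2 and u'(x)^2 = 36*x**4 + 72*x**3 + 72*x**2 + 36*x + 9.
Integrate each monomial from 0 to 2 using ∫_0^2 c·x^n dx = c·2^(n+1)/(n+1):
  ∫_0^2 u(x)^2 dx = ∫_0^2 (4*x^6 + 12*x^5 + 21*x^4 + 18*x^3 + 9*x^2) dx. Term by term:
    ∫_0^2 4*x^6 dx = 512/7;  ∫_0^2 12*x^5 dx = 128;  ∫_0^2 21*x^4 dx = 672/5;
    ∫_0^2 18*x^3 dx = 72;  ∫_0^2 9*x^2 dx = 24.
  Sum: 512/7 + 128 + 672/5 + 72 + 24 = 15104/35.
  ∫_0^2 u'(x)^2 dx = ∫_0^2 (36*x^4 + 72*x^3 + 72*x^2 + 36*x + 9) dx. Term by term:
    ∫_0^2 36*x^4 dx = 1152/5;  ∫_0^2 72*x^3 dx = 288;  ∫_0^2 72*x^2 dx = 192;
    ∫_0^2 36*x dx = 72;  ∫_0^2 9 dx = 18.
  Sum: 1152/5 + 288 + 192 + 72 + 18 = 4002/5.
Adding: ||u||_{H^1}^2 = 15104/35 + 4002/5 = 43118/35.


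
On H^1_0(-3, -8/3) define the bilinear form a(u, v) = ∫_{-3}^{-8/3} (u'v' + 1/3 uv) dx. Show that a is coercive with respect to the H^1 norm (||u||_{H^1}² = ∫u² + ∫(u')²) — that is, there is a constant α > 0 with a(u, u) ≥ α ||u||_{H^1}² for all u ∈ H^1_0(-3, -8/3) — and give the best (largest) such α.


α = (1 + 27*π^2)/(3*(1 + 9*π^2))

Coercivity of a(·,·) on H^1_0(-3, -8/3) means a(u, u) ≥ α ||u||_{H^1}² for every u ∈ H^1_0.
The interval has length L = 1/3, and Poincaré/coercivity depend only on L. Here a(u, u) = ∫(u')² + (1/3)·∫u².
Here 0 < c = 1/3 < 1. The condition a(u,u) ≥ α||u||_{H^1}² reads (1−α)∫(u')² ≥ (α−c)∫u². Any admissible α is ≤ 1 (rapidly oscillating u have ∫u²/∫(u')² → 0), and α = 1 would force 0 ≥ (1−c)∫u², impossible since c < 1; so 1−α > 0. By the sharp Poincaré inequality on H^1_0 of an interval of length L, ∫(u')² ≥ (π/L)²∫u² with equality for the first sine mode sin(π(x−x₀)/L) (x₀ the left endpoint), so the inequality holds for all u iff (1−α)(π/L)² ≥ α − c, i.e. α ≤ ((π/L)² + c)/((π/L)² + 1) = (1 + c(L/π)²)/(1 + (L/π)²). With (π/L)² = 9*π^2 and c = 1/3, the largest admissible constant is α = ((π/L)² + c)/((π/L)² + 1).
Simplifying, α = (1 + 27*π^2)/(3*(1 + 9*π^2)).


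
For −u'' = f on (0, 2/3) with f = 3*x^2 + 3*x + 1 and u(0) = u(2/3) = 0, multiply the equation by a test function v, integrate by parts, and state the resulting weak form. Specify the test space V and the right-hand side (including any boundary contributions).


V = H^1_0(0, 2/3) (so v(0) = v(2/3) = 0); weak form: ∫_0^2/3 u'v' dx = ∫_0^2/3 (3*x^2 + 3*x + 1) v dx for all v ∈ V.

Multiply both sides by a test function v and integrate from 0 to 2/3:
  ∫_0^2/3 −u''(x) v(x) dx = ∫_0^2/3 f(x) v(x) dx.
Integrate the LHS by parts once:
  ∫_0^2/3 −u'' v dx = −[u'(x) v(x)]_0^2/3 + ∫_0^2/3 u'(x) v'(x) dx.
Thus ∫_0^2/3 u'(x) v'(x) dx = ∫_0^2/3 f(x) v(x) dx + [u'(x) v(x)]_0^2/3.
Choose V so that boundary terms are either known or forced to vanish.
u is Dirichlet: u(0) = u(2/3) = 0. Let V = H^1_0(0, 2/3); then v(0) = v(2/3) = 0, and [u' v]_0^2/3 = 0.
Weak formulation: find u (satisfying any essential BC) such that ∫_0^2/3 u'(x) v'(x) dx = ∫_0^2/3 f v dx for all v ∈ V.
Substituting f(x) = 3*x^2 + 3*x + 1, the right-hand side is ∫_0^2/3 (3*x^2 + 3*x + 1) v dx.


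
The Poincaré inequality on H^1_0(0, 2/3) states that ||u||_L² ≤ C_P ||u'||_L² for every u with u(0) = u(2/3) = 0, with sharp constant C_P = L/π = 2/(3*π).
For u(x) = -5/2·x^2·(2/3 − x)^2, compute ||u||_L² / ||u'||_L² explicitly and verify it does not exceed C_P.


||u||_L² / ||u'||_L² = sqrt(3)/9 < C_P = 2/(3*π).

u(x) = -5/2·x^2·(2/3 − x)^2, so u'(x) = 10*x*(-9*x^2 + 9*x - 2)/9.
u(x) = -5/2·x^2·(2/3 − x)^2 vanishes at x = 0 and x = 2/3, so u ∈ H^1_0(0, 2/3). Differentiate via the product rule and integrate the resulting polynomials term by term.
  ∫_0^2/3 u² dx = ∫_0^2/3 (25*x^8/4 - 50*x^7/3 + 50*x^6/3 - 200*x^5/27 + 100*x^4/81) dx. Term by term:
    ∫_0^2/3 25*x^8/4 dx = 3200/177147;  ∫_0^2/3 -50*x^7/3 dx = -1600/19683;  ∫_0^2/3 50*x^6/3 dx = 6400/45927;
    ∫_0^2/3 -200*x^5/27 dx = -6400/59049;  ∫_0^2/3 100*x^4/81 dx = 640/19683.
  Sum: 3200/177147 − 1600/19683 + 6400/45927 − 6400/59049 + 640/19683 = 320/1240029.
  ∫_0^2/3 (u')² dx = ∫_0^2/3 (100*x^6 - 200*x^5 + 1300*x^4/9 - 400*x^3/9 + 400*x^2/81) dx. Term by term:
    ∫_0^2/3 100*x^6 dx = 12800/15309;  ∫_0^2/3 -200*x^5 dx = -6400/2187;  ∫_0^2/3 1300*x^4/9 dx = 8320/2187;
    ∫_0^2/3 -400*x^3/9 dx = -1600/729;  ∫_0^2/3 400*x^2/81 dx = 3200/6561.
  Sum: 12800/15309 − 6400/2187 + 8320/2187 − 1600/729 + 3200/6561 = 320/45927.
∫_0^2/3 u² dx = 320/1240029, so ||u||_L² = 8*sqrt(105)/5103.
∫_0^2/3 (u')² dx = 320/45927, so ||u'||_L² = 8*sqrt(35)/567.
Ratio ||u||_L² / ||u'||_L² = sqrt(3)/9.
Sharp Poincaré constant on H^1_0(0, 2/3) is C_P = L/π = 2/(3*π), achieved by sin(3*π/2·x).
A polynomial bump cannot attain the sharp Poincaré constant (only the first sine eigenfunction does), so the ratio is strictly less than C_P, consistent with ||u||_L² ≤ C_P ||u'||_L².


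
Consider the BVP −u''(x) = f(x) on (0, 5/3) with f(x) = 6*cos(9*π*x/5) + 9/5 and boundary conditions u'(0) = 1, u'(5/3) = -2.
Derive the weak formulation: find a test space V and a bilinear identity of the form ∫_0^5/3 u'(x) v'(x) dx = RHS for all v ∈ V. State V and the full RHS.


V = H^1(0, 5/3) (v unrestricted at boundary; u is determined up to an additive constant); weak form: ∫_0^5/3 u'v' dx = ∫_0^5/3 (6*cos(9*π*x/5) + 9/5) v dx − 2·v(5/3) − v(0) for all v ∈ V.

Multiply both sides by a test function v and integrate from 0 to 5/3:
  ∫_0^5/3 −u''(x) v(x) dx = ∫_0^5/3 f(x) v(x) dx.
Integrate the LHS by parts once:
  ∫_0^5/3 −u'' v dx = −[u'(x) v(x)]_0^5/3 + ∫_0^5/3 u'(x) v'(x) dx.
Thus ∫_0^5/3 u'(x) v'(x) dx = ∫_0^5/3 f(x) v(x) dx + [u'(x) v(x)]_0^5/3.
Choose V so that boundary terms are either known or forced to vanish.
u has inhomogeneous Neumann u'(0) = 1, u'(5/3) = -2. [u' v]_0^5/3 = (-2)·v(5/3) − (1)·v(0) = − 2·v(5/3) − v(0). Take V = H^1(0, 5/3); boundary term becomes part of RHS.
Weak formulation: find u (satisfying any essential BC) such that ∫_0^5/3 u'(x) v'(x) dx = ∫_0^5/3 f v dx − 2·v(5/3) − v(0) for all v ∈ V (Neumann data are natural BCs: they enter the RHS as boundary terms).
Substituting f(x) = 6*cos(9*π*x/5) + 9/5, the right-hand side is ∫_0^5/3 (6*cos(9*π*x/5) + 9/5) v dx − 2·v(5/3) − v(0).
Compatibility check (pure Neumann): taking v ≡ 1 ∈ V gives 0 = ∫_0^5/3 f dx + (-2) − (1), i.e. ∫_0^5/3 f dx must equal u'(0) − u'(5/3) = 3. Indeed ∫_0^5/3 (6*cos(9*π*x/5) + 9/5) dx = 3, so the data are compatible. The solution is then unique only up to an additive constant (fix it e.g. by requiring ∫_0^5/3 u dx = 0).


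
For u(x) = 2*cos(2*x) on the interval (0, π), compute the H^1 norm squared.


||u||_{H^1(0,π)}^2 = 10*π

u'(x) = -4*sin(2*x).
Expand u² and (u')² and integrate term by term on (0, π), using: for integers n ≥ 1, ∫_0^π sin²(nx) dx = ∫_0^π cos²(nx) dx = π/2; for n ≠ n', ∫_0^π sin(nx)sin(n'x) dx = ∫_0^π cos(nx)cos(n'x) dx = 0; and by product-to-sum, ∫_0^π sin(nx)cos(n'x) dx = ½∫_0^π [sin((n+n')x) + sin((n−n')x)] dx, which is 0 when n+n' is even and 2n/(n²−n'²) when n+n' is odd (it need not vanish on (0, π)).
  u² squared terms: (2)²·∫cos(2x)² dx = 4·π/2 = 2*π.
  So ∫_0^π u² dx = 2*π.
  (u')² squared terms: (-4)²·∫sin(2x)² dx = 16·π/2 = 8*π.
  So ∫_0^π (u')² dx = 8*π.
||u||_{H^1}^2 = (2*π) + (8*π) = 10*π.


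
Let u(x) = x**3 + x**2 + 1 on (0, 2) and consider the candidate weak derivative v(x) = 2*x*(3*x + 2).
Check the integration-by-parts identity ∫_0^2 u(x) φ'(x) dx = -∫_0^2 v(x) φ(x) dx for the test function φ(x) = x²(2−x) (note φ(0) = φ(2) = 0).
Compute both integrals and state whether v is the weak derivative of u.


LHS = -48/5, RHS = -96/5. No, v is not the weak derivative of u.

u(x) = x**3 + x**2 + 1, classical derivative u'(x) = 3*x**2 + 2*x.
φ(x) = x²(2−x), so φ'(x) = x*(4 - 3*x).
Note φ(0) = φ(2) = 0, so the boundary term u·φ vanishes.
LHS = ∫_0^2 u(x) φ'(x) dx = ∫_0^2 (-3*x^5 + x^4 + 4*x^3 - 3*x^2 + 4*x) dx. Term by term:
  ∫_0^2 -3*x^5 dx = -32;  ∫_0^2 x^4 dx = 32/5;  ∫_0^2 4*x^3 dx = 16;
  ∫_0^2 -3*x^2 dx = -8;  ∫_0^2 4*x dx = 8.
Sum: -32 + 32/5 + 16 − 8 + 8 = -48/5.
So LHS = -48/5.
∫_0^2 v(x) φ(x) dx = ∫_0^2 (-6*x^5 + 8*x^4 + 8*x^3) dx. Term by term:
  ∫_0^2 -6*x^5 dx = -64;  ∫_0^2 8*x^4 dx = 256/5;  ∫_0^2 8*x^3 dx = 32.
Sum: -64 + 256/5 + 32 = 96/5.
So RHS = -∫_0^2 v(x) φ(x) dx = -96/5.
LHS − RHS = 48/5 ≠ 0, so the identity fails.
(For a valid weak derivative the identity must hold for EVERY test function, in particular this one. The failure shows v is NOT the weak derivative of u.)
Correct weak derivative would be u'(x) = 3*x**2 + 2*x.


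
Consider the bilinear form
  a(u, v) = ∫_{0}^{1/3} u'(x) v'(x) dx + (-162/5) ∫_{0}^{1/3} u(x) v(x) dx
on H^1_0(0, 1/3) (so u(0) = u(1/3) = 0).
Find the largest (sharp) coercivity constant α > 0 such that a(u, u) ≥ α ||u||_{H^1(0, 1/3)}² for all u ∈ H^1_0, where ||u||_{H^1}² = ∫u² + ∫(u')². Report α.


α = 9*(-18 + 5*π^2)/(5*(1 + 9*π^2))

Coercivity of a(·,·) on H^1_0(0, 1/3) means a(u, u) ≥ α ||u||_{H^1}² for every u ∈ H^1_0.
The interval has length L = 1/3, and Poincaré/coercivity depend only on L. Here a(u, u) = ∫(u')² + (-162/5)·∫u².
Here c = -162/5 < 0 with |c| < (π/L)² = 9*π^2, so coercivity still holds. The condition a(u,u) ≥ α||u||_{H^1}² reads (1−α)∫(u')² ≥ (α−c)∫u². Any admissible α is ≤ 1 (rapidly oscillating u have ∫u²/∫(u')² → 0), and α = 1 would force 0 ≥ (1−c)∫u², impossible since c < 1; so 1−α > 0. By the sharp Poincaré inequality on H^1_0 of an interval of length L, ∫(u')² ≥ (π/L)²∫u² with equality for the first sine mode sin(π(x−x₀)/L) (x₀ the left endpoint), so the inequality holds for all u iff (1−α)(π/L)² ≥ α − c, i.e. α ≤ ((π/L)² + c)/((π/L)² + 1) = (1 + c(L/π)²)/(1 + (L/π)²). (Direct route, valid since c ≤ 0: Poincaré gives c∫u² ≥ c(L/π)²∫(u')², so a(u,u) ≥ (1 + c(L/π)²)∫(u')², while ||u||_{H^1}² ≤ (1 + (L/π)²)∫(u')²; dividing yields the same α.) With (π/L)² = 9*π^2 and c = -162/5, the largest admissible constant is α = ((π/L)² + c)/((π/L)² + 1).
Simplifying, α = 9*(-18 + 5*π^2)/(5*(1 + 9*π^2)).


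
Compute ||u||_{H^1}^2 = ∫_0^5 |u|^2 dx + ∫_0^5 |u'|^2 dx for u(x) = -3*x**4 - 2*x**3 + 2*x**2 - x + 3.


||u||_{H^1}^2 = 61296125/14

The H^1 norm (squared) on an interval (0, L) is
  ||u||_{H^1}^2 = ∫_0^L u(x)^2 dx + ∫_0^L u'(x)^2 dx.
Compute u'(x) = -12*x**3 - 6*x**2 + 4*x - 1.
Then u(x)^2 = 9*x**8 + 12*x**7 - 8*x**6 - 2*x**5 - 10*x**4 - 16*x**3 + 13*x**2 - 6*x + 9 and u'(x)^2 = 144*x**6 + 144*x**5 - 60*x**4 - 24*x**3 + 28*x**2 - 8*x + 1.
Integrate each monomial from 0 to 5 using ∫_0^5 c·x^n dx = c·5^(n+1)/(n+1):
  ∫_0^5 u(x)^2 dx = ∫_0^5 (9*x^8 + 12*x^7 - 8*x^6 - 2*x^5 - 10*x^4 - 16*x^3 + 13*x^2 - 6*x + 9) dx. Term by term:
    ∫_0^5 9*x^8 dx = 1953125;  ∫_0^5 12*x^7 dx = 1171875/2;  ∫_0^5 -8*x^6 dx = -625000/7;
    ∫_0^5 -2*x^5 dx = -15625/3;  ∫_0^5 -10*x^4 dx = -6250;  ∫_0^5 -16*x^3 dx = -2500;
    ∫_0^5 13*x^2 dx = 1625/3;  ∫_0^5 -6*x dx = -75;  ∫_0^5 9 dx = 45.
  Sum: 1953125 + 1171875/2 − 625000/7 − 15625/3 − 6250 − 2500 + 1625/3 − 75 + 45 = 102325865/42.
  ∫_0^5 u'(x)^2 dx = ∫_0^5 (144*x^6 + 144*x^5 - 60*x^4 - 24*x^3 + 28*x^2 - 8*x + 1) dx. Term by term:
    ∫_0^5 144*x^6 dx = 11250000/7;  ∫_0^5 144*x^5 dx = 375000;  ∫_0^5 -60*x^4 dx = -37500;
    ∫_0^5 -24*x^3 dx = -3750;  ∫_0^5 28*x^2 dx = 3500/3;  ∫_0^5 -8*x dx = -100;
    ∫_0^5 1 dx = 5.
  Sum: 11250000/7 + 375000 − 37500 − 3750 + 3500/3 − 100 + 5 = 40781255/21.
Adding: ||u||_{H^1}^2 = 102325865/42 + 40781255/21 = 61296125/14.


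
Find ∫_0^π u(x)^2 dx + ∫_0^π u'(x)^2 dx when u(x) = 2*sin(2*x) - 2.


||u||_{H^1(0,π)}^2 = 14*π

u'(x) = 4*cos(2*x).
Expand u² and (u')² and integrate term by term on (0, π), using: for integers n ≥ 1, ∫_0^π sin²(nx) dx = ∫_0^π cos²(nx) dx = π/2; for n ≠ n', ∫_0^π sin(nx)sin(n'x) dx = ∫_0^π cos(nx)cos(n'x) dx = 0; and by product-to-sum, ∫_0^π sin(nx)cos(n'x) dx = ½∫_0^π [sin((n+n')x) + sin((n−n')x)] dx, which is 0 when n+n' is even and 2n/(n²−n'²) when n+n' is odd (it need not vanish on (0, π)). For the constant mode: ∫_0^π 1 dx = π, ∫_0^π cos(nx) dx = 0, ∫_0^π sin(nx) dx = (1−(−1)^n)/n.
  u² squared terms: (-2)²·∫1 dx = 4·π = 4*π;  (2)²·∫sin(2x)² dx = 4·π/2 = 2*π.
  u² cross terms: 2·(-2)·(2)·∫1·sin(2x) dx = -8·(0) = 0.
  So ∫_0^π u² dx = 4*π + 2*π + 0 = 6*π.
  (u')² squared terms: (4)²·∫cos(2x)² dx = 16·π/2 = 8*π.
  So ∫_0^π (u')² dx = 8*π.
||u||_{H^1}^2 = (6*π) + (8*π) = 14*π.


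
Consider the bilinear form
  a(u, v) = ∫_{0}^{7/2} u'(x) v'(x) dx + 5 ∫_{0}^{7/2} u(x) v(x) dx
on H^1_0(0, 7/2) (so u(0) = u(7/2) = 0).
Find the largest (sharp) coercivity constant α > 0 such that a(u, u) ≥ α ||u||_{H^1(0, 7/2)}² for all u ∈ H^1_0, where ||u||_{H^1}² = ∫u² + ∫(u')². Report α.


α = 1

Coercivity of a(·,·) on H^1_0(0, 7/2) means a(u, u) ≥ α ||u||_{H^1}² for every u ∈ H^1_0.
The interval has length L = 7/2, and Poincaré/coercivity depend only on L. Here a(u, u) = ∫(u')² + (5)·∫u².
Here c = 5 ≥ 1, so a(u,u) = ∫(u')² + c∫u² ≥ ∫(u')² + ∫u² = ||u||_{H^1}², i.e. α = 1 works. No larger α is possible: a(u,u) ≥ α||u||_{H^1}² means (1−α)∫(u')² ≥ (α−c)∫u², and for the modes u_n = sin(nπ(x−x₀)/L) (x₀ the left endpoint) one has ∫u_n²/∫(u_n')² = (L/(nπ))² → 0, so a(u_n,u_n)/||u_n||_{H^1}² → 1. Hence the optimal constant is α = 1.
Therefore α = 1.


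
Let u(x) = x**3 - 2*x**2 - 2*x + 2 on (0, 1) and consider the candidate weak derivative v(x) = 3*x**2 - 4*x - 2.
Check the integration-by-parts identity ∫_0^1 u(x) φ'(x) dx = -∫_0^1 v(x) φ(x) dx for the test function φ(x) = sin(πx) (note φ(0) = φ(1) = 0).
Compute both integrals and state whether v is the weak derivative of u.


LHS = 12/π^3 + 5/π, RHS = 12/π^3 + 5/π. Yes, v = u' weakly.

u(x) = x**3 - 2*x**2 - 2*x + 2, classical derivative u'(x) = 3*x**2 - 4*x - 2.
φ(x) = sin(πx), so φ'(x) = π*cos(π*x).
Note φ(0) = φ(1) = 0, so the boundary term u·φ vanishes.
LHS = ∫_0^1 u(x) φ'(x) dx = ∫_0^1 (π*x^3*cos(π*x) - 2*π*x^2*cos(π*x) - 2*π*x*cos(π*x) + 2*π*cos(π*x)) dx. Term by term:
  ∫_0^1 2*π*cos(π*x) dx = 0;  ∫_0^1 π*x^3*cos(π*x) dx = -3/π + 12/π^3;  ∫_0^1 -2*π*x*cos(π*x) dx = 4/π;
  ∫_0^1 -2*π*x^2*cos(π*x) dx = 4/π.
Sum: 0 + -3/π + 12/π^3 + 4/π + 4/π = 12/π^3 + 5/π.
So LHS = 12/π^3 + 5/π.
∫_0^1 v(x) φ(x) dx = ∫_0^1 (3*x^2*sin(π*x) - 4*x*sin(π*x) - 2*sin(π*x)) dx. Term by term:
  ∫_0^1 -2*sin(π*x) dx = -4/π;  ∫_0^1 -4*x*sin(π*x) dx = -4/π;  ∫_0^1 3*x^2*sin(π*x) dx = -12/π^3 + 3/π.
Sum: -4/π − 4/π + -12/π^3 + 3/π = -5/π - 12/π^3.
So RHS = -∫_0^1 v(x) φ(x) dx = 12/π^3 + 5/π.
LHS = RHS, so the identity holds for this test φ.
Moreover u is smooth here and v(x) = u'(x) = 3*x**2 - 4*x - 2 pointwise, so the identity holds for every test function. Hence v is the weak derivative of u.


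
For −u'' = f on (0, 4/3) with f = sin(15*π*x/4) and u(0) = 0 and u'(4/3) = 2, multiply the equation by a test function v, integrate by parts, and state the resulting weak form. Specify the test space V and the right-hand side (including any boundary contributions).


V = {v ∈ H^1(0, 4/3) : v(0) = 0} (test functions vanish at x = 0 where u is specified); weak form: ∫_0^4/3 u'v' dx = ∫_0^4/3 (sin(15*π*x/4)) v dx + 2·v(4/3) for all v ∈ V.

Multiply both sides by a test function v and integrate from 0 to 4/3:
  ∫_0^4/3 −u''(x) v(x) dx = ∫_0^4/3 f(x) v(x) dx.
Integrate the LHS by parts once:
  ∫_0^4/3 −u'' v dx = −[u'(x) v(x)]_0^4/3 + ∫_0^4/3 u'(x) v'(x) dx.
Thus ∫_0^4/3 u'(x) v'(x) dx = ∫_0^4/3 f(x) v(x) dx + [u'(x) v(x)]_0^4/3.
Choose V so that boundary terms are either known or forced to vanish.
Mixed BC: u(0) = 0 (Dirichlet) and u'(4/3) = 2 (Neumann). Define V = {v ∈ H^1(0, 4/3) : v(0) = 0}. Then [u' v]_0^4/3 = u'(4/3)·v(4/3) − u'(0)·0 = 2·v(4/3).
Weak formulation: find u (satisfying any essential BC) such that ∫_0^4/3 u'(x) v'(x) dx = ∫_0^4/3 f v dx + 2·v(4/3) for all v ∈ V (Dirichlet at 0 absorbed into V; Neumann datum at x = 4/3 contributes the boundary term).
Substituting f(x) = sin(15*π*x/4), the right-hand side is ∫_0^4/3 (sin(15*π*x/4)) v dx + 2·v(4/3).


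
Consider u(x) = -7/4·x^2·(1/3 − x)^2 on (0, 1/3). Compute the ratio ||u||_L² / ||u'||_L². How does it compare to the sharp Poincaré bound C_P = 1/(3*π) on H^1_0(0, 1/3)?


||u||_L² / ||u'||_L² = sqrt(3)/18 < C_P = 1/(3*π).

u(x) = -7/4·x^2·(1/3 − x)^2, so u'(x) = 7*x*(-18*x^2 + 9*x - 1)/18.
u(x) = -7/4·x^2·(1/3 − x)^2 vanishes at x = 0 and x = 1/3, so u ∈ H^1_0(0, 1/3). Differentiate via the product rule and integrate the resulting polynomials term by term.
  ∫_0^1/3 u² dx = ∫_0^1/3 (49*x^8/16 - 49*x^7/12 + 49*x^6/24 - 49*x^5/108 + 49*x^4/1296) dx. Term by term:
    ∫_0^1/3 49*x^8/16 dx = 49/2834352;  ∫_0^1/3 -49*x^7/12 dx = -49/629856;  ∫_0^1/3 49*x^6/24 dx = 7/52488;
    ∫_0^1/3 -49*x^5/108 dx = -49/472392;  ∫_0^1/3 49*x^4/1296 dx = 49/1574640.
  Sum: 49/2834352 − 49/629856 + 7/52488 − 49/472392 + 49/1574640 = 7/28343520.
  ∫_0^1/3 (u')² dx = ∫_0^1/3 (49*x^6 - 49*x^5 + 637*x^4/36 - 49*x^3/18 + 49*x^2/324) dx. Term by term:
    ∫_0^1/3 49*x^6 dx = 7/2187;  ∫_0^1/3 -49*x^5 dx = -49/4374;  ∫_0^1/3 637*x^4/36 dx = 637/43740;
    ∫_0^1/3 -49*x^3/18 dx = -49/5832;  ∫_0^1/3 49*x^2/324 dx = 49/26244.
  Sum: 7/2187 − 49/4374 + 637/43740 − 49/5832 + 49/26244 = 7/262440.
∫_0^1/3 u² dx = 7/28343520, so ||u||_L² = sqrt(210)/29160.
∫_0^1/3 (u')² dx = 7/262440, so ||u'||_L² = sqrt(70)/1620.
Ratio ||u||_L² / ||u'||_L² = sqrt(3)/18.
Sharp Poincaré constant on H^1_0(0, 1/3) is C_P = L/π = 1/(3*π), achieved by sin(3*π·x).
A polynomial bump cannot attain the sharp Poincaré constant (only the first sine eigenfunction does), so the ratio is strictly less than C_P, consistent with ||u||_L² ≤ C_P ||u'||_L².


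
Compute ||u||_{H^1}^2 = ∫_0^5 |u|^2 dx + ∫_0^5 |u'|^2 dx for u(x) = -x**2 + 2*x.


||u||_{H^1}^2 = 760/3

The H^1 norm (squared) on an interval (0, L) is
  ||u||_{H^1}^2 = ∫_0^L u(x)^2 dx + ∫_0^L u'(x)^2 dx.
Compute u'(x) = 2 - 2*x.
Then u(x)^2 = x**4 - 4*x**3 + 4*x**2 and u'(x)^2 = 4*x**2 - 8*x + 4.
Integrate each monomial from 0 to 5 using ∫_0^5 c·x^n dx = c·5^(n+1)/(n+1):
  ∫_0^5 u(x)^2 dx = ∫_0^5 (x^4 - 4*x^3 + 4*x^2) dx. Term by term:
    ∫_0^5 x^4 dx = 625;  ∫_0^5 -4*x^3 dx = -625;  ∫_0^5 4*x^2 dx = 500/3.
  Sum: 625 − 625 + 500/3 = 500/3.
  ∫_0^5 u'(x)^2 dx = ∫_0^5 (4*x^2 - 8*x + 4) dx. Term by term:
    ∫_0^5 4*x^2 dx = 500/3;  ∫_0^5 -8*x dx = -100;  ∫_0^5 4 dx = 20.
  Sum: 500/3 − 100 + 20 = 260/3.
Adding: ||u||_{H^1}^2 = 500/3 + 260/3 = 760/3.


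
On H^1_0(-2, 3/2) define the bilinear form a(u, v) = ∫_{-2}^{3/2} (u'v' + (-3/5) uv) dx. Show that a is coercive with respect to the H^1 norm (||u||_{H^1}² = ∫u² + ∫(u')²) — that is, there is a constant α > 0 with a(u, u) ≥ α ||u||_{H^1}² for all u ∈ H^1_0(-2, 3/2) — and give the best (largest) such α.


α = (-147 + 20*π^2)/(5*(4*π^2 + 49))

Coercivity of a(·,·) on H^1_0(-2, 3/2) means a(u, u) ≥ α ||u||_{H^1}² for every u ∈ H^1_0.
The interval has length L = 7/2, and Poincaré/coercivity depend only on L. Here a(u, u) = ∫(u')² + (-3/5)·∫u².
Here c = -3/5 < 0 with |c| < (π/L)² = 4*π^2/49, so coercivity still holds. The condition a(u,u) ≥ α||u||_{H^1}² reads (1−α)∫(u')² ≥ (α−c)∫u². Any admissible α is ≤ 1 (rapidly oscillating u have ∫u²/∫(u')² → 0), and α = 1 would force 0 ≥ (1−c)∫u², impossible since c < 1; so 1−α > 0. By the sharp Poincaré inequality on H^1_0 of an interval of length L, ∫(u')² ≥ (π/L)²∫u² with equality for the first sine mode sin(π(x−x₀)/L) (x₀ the left endpoint), so the inequality holds for all u iff (1−α)(π/L)² ≥ α − c, i.e. α ≤ ((π/L)² + c)/((π/L)² + 1) = (1 + c(L/π)²)/(1 + (L/π)²). (Direct route, valid since c ≤ 0: Poincaré gives c∫u² ≥ c(L/π)²∫(u')², so a(u,u) ≥ (1 + c(L/π)²)∫(u')², while ||u||_{H^1}² ≤ (1 + (L/π)²)∫(u')²; dividing yields the same α.) With (π/L)² = 4*π^2/49 and c = -3/5, the largest admissible constant is α = ((π/L)² + c)/((π/L)² + 1).
Simplifying, α = (-147 + 20*π^2)/(5*(4*π^2 + 49)).


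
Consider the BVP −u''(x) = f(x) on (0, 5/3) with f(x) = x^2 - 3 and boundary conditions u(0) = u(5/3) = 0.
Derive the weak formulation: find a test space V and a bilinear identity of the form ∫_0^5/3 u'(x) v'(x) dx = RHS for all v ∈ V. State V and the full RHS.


V = H^1_0(0, 5/3) (so v(0) = v(5/3) = 0); weak form: ∫_0^5/3 u'v' dx = ∫_0^5/3 (x^2 - 3) v dx for all v ∈ V.

Multiply both sides by a test function v and integrate from 0 to 5/3:
  ∫_0^5/3 −u''(x) v(x) dx = ∫_0^5/3 f(x) v(x) dx.
Integrate the LHS by parts once:
  ∫_0^5/3 −u'' v dx = −[u'(x) v(x)]_0^5/3 + ∫_0^5/3 u'(x) v'(x) dx.
Thus ∫_0^5/3 u'(x) v'(x) dx = ∫_0^5/3 f(x) v(x) dx + [u'(x) v(x)]_0^5/3.
Choose V so that boundary terms are either known or forced to vanish.
u is Dirichlet: u(0) = u(5/3) = 0. Let V = H^1_0(0, 5/3); then v(0) = v(5/3) = 0, and [u' v]_0^5/3 = 0.
Weak formulation: find u (satisfying any essential BC) such that ∫_0^5/3 u'(x) v'(x) dx = ∫_0^5/3 f v dx for all v ∈ V.
Substituting f(x) = x^2 - 3, the right-hand side is ∫_0^5/3 (x^2 - 3) v dx.


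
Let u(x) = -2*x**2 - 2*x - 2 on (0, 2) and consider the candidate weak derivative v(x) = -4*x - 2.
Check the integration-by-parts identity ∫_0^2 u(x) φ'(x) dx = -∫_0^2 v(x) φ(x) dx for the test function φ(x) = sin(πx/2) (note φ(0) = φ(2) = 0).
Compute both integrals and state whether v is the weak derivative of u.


LHS = 24/π, RHS = 24/π. Yes, v = u' weakly.

u(x) = -2*x**2 - 2*x - 2, classical derivative u'(x) = -4*x - 2.
φ(x) = sin(πx/2), so φ'(x) = π*cos(π*x/2)/2.
Note φ(0) = φ(2) = 0, so the boundary term u·φ vanishes.
LHS = ∫_0^2 u(x) φ'(x) dx = ∫_0^2 (-π*x^2*cos(π*x/2) - π*x*cos(π*x/2) - π*cos(π*x/2)) dx. Term by term:
  ∫_0^2 -π*cos(π*x/2) dx = 0;  ∫_0^2 -π*x*cos(π*x/2) dx = 8/π;  ∫_0^2 -π*x^2*cos(π*x/2) dx = 16/π.
Sum: 0 + 8/π + 16/π = 24/π.
So LHS = 24/π.
∫_0^2 v(x) φ(x) dx = ∫_0^2 (-4*x*sin(π*x/2) - 2*sin(π*x/2)) dx. Term by term:
  ∫_0^2 -2*sin(π*x/2) dx = -8/π;  ∫_0^2 -4*x*sin(π*x/2) dx = -16/π.
Sum: -8/π − 16/π = -24/π.
So RHS = -∫_0^2 v(x) φ(x) dx = 24/π.
LHS = RHS, so the identity holds for this test φ.
Moreover u is smooth here and v(x) = u'(x) = -4*x - 2 pointwise, so the identity holds for every test function. Hence v is the weak derivative of u.


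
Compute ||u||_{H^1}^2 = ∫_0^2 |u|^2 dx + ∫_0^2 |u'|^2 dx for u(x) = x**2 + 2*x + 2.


||u||_{H^1}^2 = 512/5

The H^1 norm (squared) on an interval (0, L) is
  ||u||_{H^1}^2 = ∫_0^L u(x)^2 dx + ∫_0^L u'(x)^2 dx.
Compute u'(x) = 2*x + 2.
Then u(x)^2 = x**4 + 4*x**3 + 8*x**2 + 8*x + 4 and u'(x)^2 = 4*x**2 + 8*x + 4.
Integrate each monomial from 0 to 2 using ∫_0^2 c·x^n dx = c·2^(n+1)/(n+1):
  ∫_0^2 u(x)^2 dx = ∫_0^2 (x^4 + 4*x^3 + 8*x^2 + 8*x + 4) dx. Term by term:
    ∫_0^2 x^4 dx = 32/5;  ∫_0^2 4*x^3 dx = 16;  ∫_0^2 8*x^2 dx = 64/3;
    ∫_0^2 8*x dx = 16;  ∫_0^2 4 dx = 8.
  Sum: 32/5 + 16 + 64/3 + 16 + 8 = 1016/15.
  ∫_0^2 u'(x)^2 dx = ∫_0^2 (4*x^2 + 8*x + 4) dx. Term by term:
    ∫_0^2 4*x^2 dx = 32/3;  ∫_0^2 8*x dx = 16;  ∫_0^2 4 dx = 8.
  Sum: 32/3 + 16 + 8 = 104/3.
Adding: ||u||_{H^1}^2 = 1016/15 + 104/3 = 512/5.


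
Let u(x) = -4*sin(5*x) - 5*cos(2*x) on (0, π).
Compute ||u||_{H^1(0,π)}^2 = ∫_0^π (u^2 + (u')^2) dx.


||u||_{H^1(0,π)}^2 = 2000/21 + 541*π/2

u'(x) = 10*sin(2*x) - 20*cos(5*x).
Expand u² and (u')² and integrate term by term on (0, π), using: for integers n ≥ 1, ∫_0^π sin²(nx) dx = ∫_0^π cos²(nx) dx = π/2; for n ≠ n', ∫_0^π sin(nx)sin(n'x) dx = ∫_0^π cos(nx)cos(n'x) dx = 0; and by product-to-sum, ∫_0^π sin(nx)cos(n'x) dx = ½∫_0^π [sin((n+n')x) + sin((n−n')x)] dx, which is 0 when n+n' is even and 2n/(n²−n'²) when n+n' is odd (it need not vanish on (0, π)).
  u² squared terms: (-5)²·∫cos(2x)² dx = 25·π/2 = 25*π/2;  (-4)²·∫sin(5x)² dx = 16·π/2 = 8*π.
  u² cross terms: 2·(-5)·(-4)·∫cos(2x)·sin(5x) dx = 40·(10/21) = 400/21.
  So ∫_0^π u² dx = 25*π/2 + 8*π + 400/21 = 400/21 + 41*π/2.
  (u')² squared terms: (-20)²·∫cos(5x)² dx = 400·π/2 = 200*π;  (10)²·∫sin(2x)² dx = 100·π/2 = 50*π.
  (u')² cross terms: 2·(-20)·(10)·∫cos(5x)·sin(2x) dx = -400·(-4/21) = 1600/21.
  So ∫_0^π (u')² dx = 200*π + 50*π + 1600/21 = 1600/21 + 250*π.
||u||_{H^1}^2 = (400/21 + 41*π/2) + (1600/21 + 250*π) = 2000/21 + 541*π/2.


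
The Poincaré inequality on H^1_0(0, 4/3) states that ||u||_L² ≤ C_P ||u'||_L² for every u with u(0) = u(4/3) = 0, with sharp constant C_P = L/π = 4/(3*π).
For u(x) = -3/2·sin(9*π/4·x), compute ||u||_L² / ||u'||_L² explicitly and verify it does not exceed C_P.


||u||_L² / ||u'||_L² = 4/(9*π) < C_P = 4/(3*π).

u(x) = -3/2·sin(9*π/4·x), so u'(x) = -27*π*cos(9*π*x/4)/8.
Writing u(x) = A·sin(kπx/L) with A = -3/2 and k = 3, use ∫_0^L sin²(kπx/L) dx = L/2 and ∫_0^L cos²(kπx/L) dx = L/2.
u² = 9/4·sin²(9*π/4·x) and (u')² = 729*π^2/64·cos²(9*π/4·x), and each of sin², cos² integrates to L/2 = 2/3 over (0, 4/3).
∫_0^4/3 u² dx = 3/2, so ||u||_L² = sqrt(6)/2.
∫_0^4/3 (u')² dx = 243*π^2/32, so ||u'||_L² = 9*sqrt(6)*π/8.
Ratio ||u||_L² / ||u'||_L² = 4/(9*π).
Sharp Poincaré constant on H^1_0(0, 4/3) is C_P = L/π = 4/(3*π), achieved by sin(3*π/4·x).
This is the k = 3 harmonic; the ratio L/(kπ) is strictly less than C_P = L/π, consistent with the sharp inequality ||u||_L² ≤ C_P ||u'||_L².


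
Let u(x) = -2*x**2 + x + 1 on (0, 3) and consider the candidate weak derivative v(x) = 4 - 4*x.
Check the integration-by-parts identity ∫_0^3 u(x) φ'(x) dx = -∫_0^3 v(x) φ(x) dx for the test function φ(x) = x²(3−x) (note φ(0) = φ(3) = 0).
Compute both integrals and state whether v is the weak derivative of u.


LHS = 837/20, RHS = 108/5. No, v is not the weak derivative of u.

u(x) = -2*x**2 + x + 1, classical derivative u'(x) = 1 - 4*x.
φ(x) = x²(3−x), so φ'(x) = 3*x*(2 - x).
Note φ(0) = φ(3) = 0, so the boundary term u·φ vanishes.
LHS = ∫_0^3 u(x) φ'(x) dx = ∫_0^3 (6*x^4 - 15*x^3 + 3*x^2 + 6*x) dx. Term by term:
  ∫_0^3 6*x^4 dx = 1458/5;  ∫_0^3 -15*x^3 dx = -1215/4;  ∫_0^3 3*x^2 dx = 27;
  ∫_0^3 6*x dx = 27.
Sum: 1458/5 − 1215/4 + 27 + 27 = 837/20.
So LHS = 837/20.
∫_0^3 v(x) φ(x) dx = ∫_0^3 (4*x^4 - 16*x^3 + 12*x^2) dx. Term by term:
  ∫_0^3 4*x^4 dx = 972/5;  ∫_0^3 -16*x^3 dx = -324;  ∫_0^3 12*x^2 dx = 108.
Sum: 972/5 − 324 + 108 = -108/5.
So RHS = -∫_0^3 v(x) φ(x) dx = 108/5.
LHS − RHS = 81/4 ≠ 0, so the identity fails.
(For a valid weak derivative the identity must hold for EVERY test function, in particular this one. The failure shows v is NOT the weak derivative of u.)
Correct weak derivative would be u'(x) = 1 - 4*x.


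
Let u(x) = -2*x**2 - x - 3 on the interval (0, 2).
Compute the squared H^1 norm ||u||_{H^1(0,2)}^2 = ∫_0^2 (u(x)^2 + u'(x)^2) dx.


||u||_{H^1}^2 = 2504/15

The H^1 norm (squared) on an interval (0, L) is
  ||u||_{H^1}^2 = ∫_0^L u(x)^2 dx + ∫_0^L u'(x)^2 dx.
Compute u'(x) = -4*x - 1.
Then u(x)^2 = 4*x**4 + 4*x**3 + 13*x**2 + 6*x + 9 and u'(x)^2 = 16*x**2 + 8*x + 1.
Integrate each monomial from 0 to 2 using ∫_0^2 c·x^n dx = c·2^(n+1)/(n+1):
  ∫_0^2 u(x)^2 dx = ∫_0^2 (4*x^4 + 4*x^3 + 13*x^2 + 6*x + 9) dx. Term by term:
    ∫_0^2 4*x^4 dx = 128/5;  ∫_0^2 4*x^3 dx = 16;  ∫_0^2 13*x^2 dx = 104/3;
    ∫_0^2 6*x dx = 12;  ∫_0^2 9 dx = 18.
  Sum: 128/5 + 16 + 104/3 + 12 + 18 = 1594/15.
  ∫_0^2 u'(x)^2 dx = ∫_0^2 (16*x^2 + 8*x + 1) dx. Term by term:
    ∫_0^2 16*x^2 dx = 128/3;  ∫_0^2 8*x dx = 16;  ∫_0^2 1 dx = 2.
  Sum: 128/3 + 16 + 2 = 182/3.
Adding: ||u||_{H^1}^2 = 1594/15 + 182/3 = 2504/15.


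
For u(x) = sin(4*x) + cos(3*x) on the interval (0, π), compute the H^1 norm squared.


||u||_{H^1(0,π)}^2 = 160/7 + 27*π/2

u'(x) = -3*sin(3*x) + 4*cos(4*x).
Expand u² and (u')² and integrate term by term on (0, π), using: for integers n ≥ 1, ∫_0^π sin²(nx) dx = ∫_0^π cos²(nx) dx = π/2; for n ≠ n', ∫_0^π sin(nx)sin(n'x) dx = ∫_0^π cos(nx)cos(n'x) dx = 0; and by product-to-sum, ∫_0^π sin(nx)cos(n'x) dx = ½∫_0^π [sin((n+n')x) + sin((n−n')x)] dx, which is 0 when n+n' is even and 2n/(n²−n'²) when n+n' is odd (it need not vanish on (0, π)).
  u² squared terms: (1)²·∫cos(3x)² dx = 1·π/2 = π/2;  (1)²·∫sin(4x)² dx = 1·π/2 = π/2.
  u² cross terms: 2·(1)·(1)·∫cos(3x)·sin(4x) dx = 2·(8/7) = 16/7.
  So ∫_0^π u² dx = π/2 + π/2 + 16/7 = 16/7 + π.
  (u')² squared terms: (-3)²·∫sin(3x)² dx = 9·π/2 = 9*π/2;  (4)²·∫cos(4x)² dx = 16·π/2 = 8*π.
  (u')² cross terms: 2·(-3)·(4)·∫sin(3x)·cos(4x) dx = -24·(-6/7) = 144/7.
  So ∫_0^π (u')² dx = 9*π/2 + 8*π + 144/7 = 144/7 + 25*π/2.
||u||_{H^1}^2 = (16/7 + π) + (144/7 + 25*π/2) = 160/7 + 27*π/2.


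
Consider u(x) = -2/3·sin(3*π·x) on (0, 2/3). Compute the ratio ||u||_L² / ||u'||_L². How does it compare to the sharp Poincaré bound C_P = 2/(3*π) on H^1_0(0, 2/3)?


||u||_L² / ||u'||_L² = 1/(3*π) < C_P = 2/(3*π).

u(x) = -2/3·sin(3*π·x), so u'(x) = -2*π*cos(3*π*x).
Writing u(x) = A·sin(kπx/L) with A = -2/3 and k = 2, use ∫_0^L sin²(kπx/L) dx = L/2 and ∫_0^L cos²(kπx/L) dx = L/2.
u² = 4/9·sin²(3*π·x) and (u')² = 4*π^2·cos²(3*π·x), and each of sin², cos² integrates to L/2 = 1/3 over (0, 2/3).
∫_0^2/3 u² dx = 4/27, so ||u||_L² = 2*sqrt(3)/9.
∫_0^2/3 (u')² dx = 4*π^2/3, so ||u'||_L² = 2*sqrt(3)*π/3.
Ratio ||u||_L² / ||u'||_L² = 1/(3*π).
Sharp Poincaré constant on H^1_0(0, 2/3) is C_P = L/π = 2/(3*π), achieved by sin(3*π/2·x).
This is the k = 2 harmonic; the ratio L/(kπ) is strictly less than C_P = L/π, consistent with the sharp inequality ||u||_L² ≤ C_P ||u'||_L².


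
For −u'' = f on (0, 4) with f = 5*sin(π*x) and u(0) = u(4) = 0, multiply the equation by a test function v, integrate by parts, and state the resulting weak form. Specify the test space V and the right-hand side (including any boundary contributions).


V = H^1_0(0, 4) (so v(0) = v(4) = 0); weak form: ∫_0^4 u'v' dx = ∫_0^4 (5*sin(π*x)) v dx for all v ∈ V.

Multiply both sides by a test function v and integrate from 0 to 4:
  ∫_0^4 −u''(x) v(x) dx = ∫_0^4 f(x) v(x) dx.
Integrate the LHS by parts once:
  ∫_0^4 −u'' v dx = −[u'(x) v(x)]_0^4 + ∫_0^4 u'(x) v'(x) dx.
Thus ∫_0^4 u'(x) v'(x) dx = ∫_0^4 f(x) v(x) dx + [u'(x) v(x)]_0^4.
Choose V so that boundary terms are either known or forced to vanish.
u is Dirichlet: u(0) = u(4) = 0. Let V = H^1_0(0, 4); then v(0) = v(4) = 0, and [u' v]_0^4 = 0.
Weak formulation: find u (satisfying any essential BC) such that ∫_0^4 u'(x) v'(x) dx = ∫_0^4 f v dx for all v ∈ V.
Substituting f(x) = 5*sin(π*x), the right-hand side is ∫_0^4 (5*sin(π*x)) v dx.


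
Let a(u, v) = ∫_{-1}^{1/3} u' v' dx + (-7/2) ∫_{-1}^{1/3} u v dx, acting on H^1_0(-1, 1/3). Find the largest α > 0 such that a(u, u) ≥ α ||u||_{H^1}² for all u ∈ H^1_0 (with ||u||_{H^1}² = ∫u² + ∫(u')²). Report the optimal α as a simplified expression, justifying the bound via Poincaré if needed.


α = (-56 + 9*π^2)/(16 + 9*π^2)

Coercivity of a(·,·) on H^1_0(-1, 1/3) means a(u, u) ≥ α ||u||_{H^1}² for every u ∈ H^1_0.
The interval has length L = 4/3, and Poincaré/coercivity depend only on L. Here a(u, u) = ∫(u')² + (-7/2)·∫u².
Here c = -7/2 < 0 with |c| < (π/L)² = 9*π^2/16, so coercivity still holds. The condition a(u,u) ≥ α||u||_{H^1}² reads (1−α)∫(u')² ≥ (α−c)∫u². Any admissible α is ≤ 1 (rapidly oscillating u have ∫u²/∫(u')² → 0), and α = 1 would force 0 ≥ (1−c)∫u², impossible since c < 1; so 1−α > 0. By the sharp Poincaré inequality on H^1_0 of an interval of length L, ∫(u')² ≥ (π/L)²∫u² with equality for the first sine mode sin(π(x−x₀)/L) (x₀ the left endpoint), so the inequality holds for all u iff (1−α)(π/L)² ≥ α − c, i.e. α ≤ ((π/L)² + c)/((π/L)² + 1) = (1 + c(L/π)²)/(1 + (L/π)²). (Direct route, valid since c ≤ 0: Poincaré gives c∫u² ≥ c(L/π)²∫(u')², so a(u,u) ≥ (1 + c(L/π)²)∫(u')², while ||u||_{H^1}² ≤ (1 + (L/π)²)∫(u')²; dividing yields the same α.) With (π/L)² = 9*π^2/16 and c = -7/2, the largest admissible constant is α = ((π/L)² + c)/((π/L)² + 1).
Simplifying, α = (-56 + 9*π^2)/(16 + 9*π^2).


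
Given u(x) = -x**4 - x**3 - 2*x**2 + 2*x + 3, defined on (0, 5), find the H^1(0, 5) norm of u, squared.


||u||_{H^1}^2 = 22763915/36

The H^1 norm (squared) on an interval (0, L) is
  ||u||_{H^1}^2 = ∫_0^L u(x)^2 dx + ∫_0^L u'(x)^2 dx.
Compute u'(x) = -4*x**3 - 3*x**2 - 4*x + 2.
Then u(x)^2 = x**8 + 2*x**7 + 5*x**6 - 6*x**4 - 14*x**3 - 8*x**2 + 12*x + 9 and u'(x)^2 = 16*x**6 + 24*x**5 + 41*x**4 + 8*x**3 + 4*x**2 - 16*x + 4.
Integrate each monomial from 0 to 5 using ∫_0^5 c·x^n dx = c·5^(n+1)/(n+1):
  ∫_0^5 u(x)^2 dx = ∫_0^5 (x^8 + 2*x^7 + 5*x^6 - 6*x^4 - 14*x^3 - 8*x^2 + 12*x + 9) dx. Term by term:
    ∫_0^5 x^8 dx = 1953125/9;  ∫_0^5 2*x^7 dx = 390625/4;  ∫_0^5 5*x^6 dx = 390625/7;
    ∫_0^5 -6*x^4 dx = -3750;  ∫_0^5 -14*x^3 dx = -4375/2;  ∫_0^5 -8*x^2 dx = -1000/3;
    ∫_0^5 12*x dx = 150;  ∫_0^5 9 dx = 45.
  Sum: 1953125/9 + 390625/4 + 390625/7 − 3750 − 4375/2 − 1000/3 + 150 + 45 = 91828265/252.
  ∫_0^5 u'(x)^2 dx = ∫_0^5 (16*x^6 + 24*x^5 + 41*x^4 + 8*x^3 + 4*x^2 - 16*x + 4) dx. Term by term:
    ∫_0^5 16*x^6 dx = 1250000/7;  ∫_0^5 24*x^5 dx = 62500;  ∫_0^5 41*x^4 dx = 25625;
    ∫_0^5 8*x^3 dx = 1250;  ∫_0^5 4*x^2 dx = 500/3;  ∫_0^5 -16*x dx = -200;
    ∫_0^5 4 dx = 20.
  Sum: 1250000/7 + 62500 + 25625 + 1250 + 500/3 − 200 + 20 = 5626595/21.
Adding: ||u||_{H^1}^2 = 91828265/252 + 5626595/21 = 22763915/36.


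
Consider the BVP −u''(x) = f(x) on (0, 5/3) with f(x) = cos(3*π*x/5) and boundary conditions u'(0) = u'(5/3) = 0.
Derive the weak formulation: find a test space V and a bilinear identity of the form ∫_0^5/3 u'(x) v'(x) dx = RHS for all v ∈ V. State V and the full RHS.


V = H^1(0, 5/3) (no boundary constraint on v; u is determined up to an additive constant); weak form: ∫_0^5/3 u'v' dx = ∫_0^5/3 (cos(3*π*x/5)) v dx for all v ∈ V.

Multiply both sides by a test function v and integrate from 0 to 5/3:
  ∫_0^5/3 −u''(x) v(x) dx = ∫_0^5/3 f(x) v(x) dx.
Integrate the LHS by parts once:
  ∫_0^5/3 −u'' v dx = −[u'(x) v(x)]_0^5/3 + ∫_0^5/3 u'(x) v'(x) dx.
Thus ∫_0^5/3 u'(x) v'(x) dx = ∫_0^5/3 f(x) v(x) dx + [u'(x) v(x)]_0^5/3.
Choose V so that boundary terms are either known or forced to vanish.
u has homogeneous Neumann: u'(0) = u'(5/3) = 0. So [u' v]_0^5/3 = 0·v(5/3) − 0·v(0) = 0 for any v; take V = H^1(0, 5/3).
Weak formulation: find u (satisfying any essential BC) such that ∫_0^5/3 u'(x) v'(x) dx = ∫_0^5/3 f v dx for all v ∈ V (homogeneous Neumann, so boundary terms vanish).
Substituting f(x) = cos(3*π*x/5), the right-hand side is ∫_0^5/3 (cos(3*π*x/5)) v dx.
Compatibility check (pure Neumann): taking v ≡ 1 ∈ V gives 0 = ∫_0^5/3 f dx + (0) − (0), i.e. ∫_0^5/3 f dx must equal u'(0) − u'(5/3) = 0. Indeed ∫_0^5/3 (cos(3*π*x/5)) dx = 0, so the data are compatible. The solution is then unique only up to an additive constant (fix it e.g. by requiring ∫_0^5/3 u dx = 0).


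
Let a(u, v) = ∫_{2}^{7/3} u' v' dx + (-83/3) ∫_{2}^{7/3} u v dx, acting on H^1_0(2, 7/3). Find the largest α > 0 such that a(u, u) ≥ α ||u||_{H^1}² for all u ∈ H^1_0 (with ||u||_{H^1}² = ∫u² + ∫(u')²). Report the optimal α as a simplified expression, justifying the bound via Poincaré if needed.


α = (-83 + 27*π^2)/(3*(1 + 9*π^2))

Coercivity of a(·,·) on H^1_0(2, 7/3) means a(u, u) ≥ α ||u||_{H^1}² for every u ∈ H^1_0.
The interval has length L = 1/3, and Poincaré/coercivity depend only on L. Here a(u, u) = ∫(u')² + (-83/3)·∫u².
Here c = -83/3 < 0 with |c| < (π/L)² = 9*π^2, so coercivity still holds. The condition a(u,u) ≥ α||u||_{H^1}² reads (1−α)∫(u')² ≥ (α−c)∫u². Any admissible α is ≤ 1 (rapidly oscillating u have ∫u²/∫(u')² → 0), and α = 1 would force 0 ≥ (1−c)∫u², impossible since c < 1; so 1−α > 0. By the sharp Poincaré inequality on H^1_0 of an interval of length L, ∫(u')² ≥ (π/L)²∫u² with equality for the first sine mode sin(π(x−x₀)/L) (x₀ the left endpoint), so the inequality holds for all u iff (1−α)(π/L)² ≥ α − c, i.e. α ≤ ((π/L)² + c)/((π/L)² + 1) = (1 + c(L/π)²)/(1 + (L/π)²). (Direct route, valid since c ≤ 0: Poincaré gives c∫u² ≥ c(L/π)²∫(u')², so a(u,u) ≥ (1 + c(L/π)²)∫(u')², while ||u||_{H^1}² ≤ (1 + (L/π)²)∫(u')²; dividing yields the same α.) With (π/L)² = 9*π^2 and c = -83/3, the largest admissible constant is α = ((π/L)² + c)/((π/L)² + 1).
Simplifying, α = (-83 + 27*π^2)/(3*(1 + 9*π^2)).


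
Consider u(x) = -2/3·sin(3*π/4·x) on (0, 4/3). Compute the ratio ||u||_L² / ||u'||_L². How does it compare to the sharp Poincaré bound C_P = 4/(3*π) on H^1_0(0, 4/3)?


||u||_L² / ||u'||_L² = 4/(3*π) = C_P.

u(x) = -2/3·sin(3*π/4·x), so u'(x) = -π*cos(3*π*x/4)/2.
Writing u(x) = A·sin(kπx/L) with A = -2/3 and k = 1, use ∫_0^L sin²(kπx/L) dx = L/2 and ∫_0^L cos²(kπx/L) dx = L/2.
u² = 4/9·sin²(3*π/4·x) and (u')² = π^2/4·cos²(3*π/4·x), and each of sin², cos² integrates to L/2 = 2/3 over (0, 4/3).
∫_0^4/3 u² dx = 8/27, so ||u||_L² = 2*sqrt(6)/9.
∫_0^4/3 (u')² dx = π^2/6, so ||u'||_L² = sqrt(6)*π/6.
Ratio ||u||_L² / ||u'||_L² = 4/(3*π).
Sharp Poincaré constant on H^1_0(0, 4/3) is C_P = L/π = 4/(3*π), achieved by sin(3*π/4·x).
This is the k = 1 eigenfunction (up to amplitude), so the ratio equals the sharp Poincaré constant exactly.


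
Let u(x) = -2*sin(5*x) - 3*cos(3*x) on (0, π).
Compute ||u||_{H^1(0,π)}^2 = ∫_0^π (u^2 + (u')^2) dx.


||u||_{H^1(0,π)}^2 = 97*π

u'(x) = 9*sin(3*x) - 10*cos(5*x).
Expand u² and (u')² and integrate term by term on (0, π), using: for integers n ≥ 1, ∫_0^π sin²(nx) dx = ∫_0^π cos²(nx) dx = π/2; for n ≠ n', ∫_0^π sin(nx)sin(n'x) dx = ∫_0^π cos(nx)cos(n'x) dx = 0; and by product-to-sum, ∫_0^π sin(nx)cos(n'x) dx = ½∫_0^π [sin((n+n')x) + sin((n−n')x)] dx, which is 0 when n+n' is even and 2n/(n²−n'²) when n+n' is odd (it need not vanish on (0, π)).
  u² squared terms: (-3)²·∫cos(3x)² dx = 9·π/2 = 9*π/2;  (-2)²·∫sin(5x)² dx = 4·π/2 = 2*π.
  u² cross terms: 2·(-3)·(-2)·∫cos(3x)·sin(5x) dx = 12·(0) = 0.
  So ∫_0^π u² dx = 9*π/2 + 2*π + 0 = 13*π/2.
  (u')² squared terms: (-10)²·∫cos(5x)² dx = 100·π/2 = 50*π;  (9)²·∫sin(3x)² dx = 81·π/2 = 81*π/2.
  (u')² cross terms: 2·(-10)·(9)·∫cos(5x)·sin(3x) dx = -180·(0) = 0.
  So ∫_0^π (u')² dx = 50*π + 81*π/2 + 0 = 181*π/2.
||u||_{H^1}^2 = (13*π/2) + (181*π/2) = 97*π.


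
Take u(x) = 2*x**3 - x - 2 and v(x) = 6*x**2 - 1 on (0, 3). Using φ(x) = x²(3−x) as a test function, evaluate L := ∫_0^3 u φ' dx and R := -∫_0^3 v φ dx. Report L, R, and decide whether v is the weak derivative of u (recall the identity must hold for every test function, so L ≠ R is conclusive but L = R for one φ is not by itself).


LHS = -2781/20, RHS = -2781/20. Yes, v = u' weakly.

u(x) = 2*x**3 - x - 2, classical derivative u'(x) = 6*x**2 - 1.
φ(x) = x²(3−x), so φ'(x) = 3*x*(2 - x).
Note φ(0) = φ(3) = 0, so the boundary term u·φ vanishes.
LHS = ∫_0^3 u(x) φ'(x) dx = ∫_0^3 (-6*x^5 + 12*x^4 + 3*x^3 - 12*x) dx. Term by term:
  ∫_0^3 -6*x^5 dx = -729;  ∫_0^3 12*x^4 dx = 2916/5;  ∫_0^3 3*x^3 dx = 243/4;
  ∫_0^3 -12*x dx = -54.
Sum: -729 + 2916/5 + 243/4 − 54 = -2781/20.
So LHS = -2781/20.
∫_0^3 v(x) φ(x) dx = ∫_0^3 (-6*x^5 + 18*x^4 + x^3 - 3*x^2) dx. Term by term:
  ∫_0^3 -6*x^5 dx = -729;  ∫_0^3 18*x^4 dx = 4374/5;  ∫_0^3 x^3 dx = 81/4;
  ∫_0^3 -3*x^2 dx = -27.
Sum: -729 + 4374/5 + 81/4 − 27 = 2781/20.
So RHS = -∫_0^3 v(x) φ(x) dx = -2781/20.
LHS = RHS, so the identity holds for this test φ.
Moreover u is smooth here and v(x) = u'(x) = 6*x**2 - 1 pointwise, so the identity holds for every test function. Hence v is the weak derivative of u.
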